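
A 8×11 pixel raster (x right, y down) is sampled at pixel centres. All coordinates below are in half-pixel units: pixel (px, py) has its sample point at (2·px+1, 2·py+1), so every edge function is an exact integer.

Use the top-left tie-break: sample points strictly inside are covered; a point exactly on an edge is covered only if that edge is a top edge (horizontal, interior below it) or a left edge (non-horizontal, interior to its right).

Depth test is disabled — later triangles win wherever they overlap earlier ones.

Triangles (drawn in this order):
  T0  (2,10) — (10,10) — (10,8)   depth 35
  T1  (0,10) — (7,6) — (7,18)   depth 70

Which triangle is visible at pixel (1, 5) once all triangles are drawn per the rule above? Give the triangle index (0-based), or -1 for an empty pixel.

T0:
  2·area = 16  (B↔C swapped to make it positive)
  edge (2, 10)→(10, 8): d=(8,-2) top-left  bias=+0
  edge (10, 8)→(10, 10): d=(0,2) right/bottom  bias=-1
  edge (10, 10)→(2, 10): d=(-8,0) right/bottom  bias=-1
    (3,4)@(7, 9): e=[2,6,8] → #
    (4,4)@(9, 9): e=[6,2,8] → #
    (5,4)@(11, 9): e=[10,-2,8] → ·
    (3,5)@(7, 11): e=[18,6,-8] → ·
    (4,5)@(9, 11): e=[22,2,-8] → ·
  covered (2 px):
    · · · · · · · ·
    · · · · · · · ·
    · · · · · · · ·
    · · · · · · · ·
    · · · # # · · ·
    · · · · · · · ·
    · · · · · · · ·
    · · · · · · · ·
    · · · · · · · ·
    · · · · · · · ·
    · · · · · · · ·
T1:
  2·area = 84
  edge (0, 10)→(7, 6): d=(7,-4) top-left  bias=+0
  edge (7, 6)→(7, 18): d=(0,12) right/bottom  bias=-1
  edge (7, 18)→(0, 10): d=(-7,-8) top-left  bias=+0
    (3,0)@(7, 1): e=[-35,0,119] → ·  [on edge]
    (3,1)@(7, 3): e=[-21,0,105] → ·  [on edge]
    (3,2)@(7, 5): e=[-7,0,91] → ·  [on edge]
    (3,3)@(7, 7): e=[7,0,77] → ·  [on edge]
    (1,4)@(3, 9): e=[5,48,31] → #
    (2,4)@(5, 9): e=[13,24,47] → #
    (3,4)@(7, 9): e=[21,0,63] → ·  [on edge]
    (0,5)@(1, 11): e=[11,72,1] → #
    (3,5)@(7, 11): e=[35,0,49] → ·  [on edge]
    (0,6)@(1, 13): e=[25,72,-13] → ·
    (1,6)@(3, 13): e=[33,48,3] → #
    (3,6)@(7, 13): e=[49,0,35] → ·  [on edge]
    (3,7)@(7, 15): e=[63,0,21] → ·  [on edge]
    (3,8)@(7, 17): e=[77,0,7] → ·  [on edge]
    (3,9)@(7, 19): e=[91,0,-7] → ·  [on edge]
    (3,10)@(7, 21): e=[105,0,-21] → ·  [on edge]
  covered (8 px):
    · · · · · · · ·
    · · · · · · · ·
    · · · · · · · ·
    · · · · · · · ·
    · # # · · · · ·
    # # # · · · · ·
    · # # · · · · ·
    · · # · · · · ·
    · · · · · · · ·
    · · · · · · · ·
    · · · · · · · ·

Z-buffer (winner per pixel, '.' = empty):
  . . . . . . . .
  . . . . . . . .
  . . . . . . . .
  . . . . . . . .
  . 1 1 0 0 . . .
  1 1 1 . . . . .
  . 1 1 . . . . .
  . . 1 . . . . .
  . . . . . . . .
  . . . . . . . .
  . . . . . . . .

Result: 1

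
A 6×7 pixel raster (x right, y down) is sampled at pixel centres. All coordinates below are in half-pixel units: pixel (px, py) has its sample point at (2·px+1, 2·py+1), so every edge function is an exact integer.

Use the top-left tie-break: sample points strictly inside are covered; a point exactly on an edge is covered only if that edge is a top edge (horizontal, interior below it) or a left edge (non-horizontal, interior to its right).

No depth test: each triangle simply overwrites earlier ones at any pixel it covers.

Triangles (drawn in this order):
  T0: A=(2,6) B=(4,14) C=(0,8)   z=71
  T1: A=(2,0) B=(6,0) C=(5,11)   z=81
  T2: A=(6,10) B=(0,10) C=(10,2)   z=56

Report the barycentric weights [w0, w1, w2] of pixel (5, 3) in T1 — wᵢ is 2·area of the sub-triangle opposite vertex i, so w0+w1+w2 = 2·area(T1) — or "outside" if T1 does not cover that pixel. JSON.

T0:
  2·area = 20
  edge (2, 6)→(4, 14): d=(2,8) right/bottom  bias=-1
  edge (4, 14)→(0, 8): d=(-4,-6) top-left  bias=+0
  edge (0, 8)→(2, 6): d=(2,-2) top-left  bias=+0
    (3,0)@(7, 1): e=[-50,70,0] → ·  [on edge]
    (2,1)@(5, 3): e=[-30,50,0] → ·  [on edge]
    (1,2)@(3, 5): e=[-10,30,0] → ·  [on edge]
    (0,3)@(1, 7): e=[10,10,0] → #  [on edge]
    (1,3)@(3, 7): e=[-6,22,4] → ·
    (0,4)@(1, 9): e=[14,2,4] → #
    (1,4)@(3, 9): e=[-2,14,8] → ·
    (0,5)@(1, 11): e=[18,-6,8] → ·
    (1,5)@(3, 11): e=[2,6,12] → #
    (2,5)@(5, 11): e=[-14,18,16] → ·
    (1,6)@(3, 13): e=[6,-2,16] → ·
  covered (3 px):
    · · · · · ·
    · · · · · ·
    · · · · · ·
    # · · · · ·
    # · · · · ·
    · # · · · ·
    · · · · · ·
T1:
  2·area = 44
  edge (2, 0)→(6, 0): d=(4,0) top-left  bias=+0
  edge (6, 0)→(5, 11): d=(-1,11) right/bottom  bias=-1
  edge (5, 11)→(2, 0): d=(-3,-11) top-left  bias=+0
    (1,0)@(3, 1): e=[4,32,8] → #
    (2,0)@(5, 1): e=[4,10,30] → #
    (3,0)@(7, 1): e=[4,-12,52] → ·
    (1,1)@(3, 3): e=[12,30,2] → #
    (3,1)@(7, 3): e=[12,-14,46] → ·
    (1,2)@(3, 5): e=[20,28,-4] → ·
    (2,2)@(5, 5): e=[20,6,18] → #
    (3,2)@(7, 5): e=[20,-16,40] → ·
    (2,3)@(5, 7): e=[28,4,12] → #
    (3,3)@(7, 7): e=[28,-18,34] → ·
    (2,4)@(5, 9): e=[36,2,6] → #
    (3,4)@(7, 9): e=[36,-20,28] → ·
    (2,5)@(5, 11): e=[44,0,0] → ·  [on edge]
  covered (7 px):
    · # # · · ·
    · # # · · ·
    · · # · · ·
    · · # · · ·
    · · # · · ·
    · · · · · ·
    · · · · · ·
T2:
  2·area = 48
  edge (6, 10)→(0, 10): d=(-6,0) right/bottom  bias=-1
  edge (0, 10)→(10, 2): d=(10,-8) top-left  bias=+0
  edge (10, 2)→(6, 10): d=(-4,8) right/bottom  bias=-1
    (4,1)@(9, 3): e=[42,2,4] → #
    (5,1)@(11, 3): e=[42,18,-12] → ·
    (3,2)@(7, 5): e=[30,6,12] → #
    (4,2)@(9, 5): e=[30,22,-4] → ·
    (2,3)@(5, 7): e=[18,10,20] → #
    (4,3)@(9, 7): e=[18,42,-12] → ·
    (1,4)@(3, 9): e=[6,14,28] → #
    (3,4)@(7, 9): e=[6,46,-4] → ·
    (1,5)@(3, 11): e=[-6,34,20] → ·
    (2,5)@(5, 11): e=[-6,50,4] → ·
  covered (6 px):
    · · · · · ·
    · · · · # ·
    · · · # · ·
    · · # # · ·
    · # # · · ·
    · · · · · ·
    · · · · · ·

Final: "outside"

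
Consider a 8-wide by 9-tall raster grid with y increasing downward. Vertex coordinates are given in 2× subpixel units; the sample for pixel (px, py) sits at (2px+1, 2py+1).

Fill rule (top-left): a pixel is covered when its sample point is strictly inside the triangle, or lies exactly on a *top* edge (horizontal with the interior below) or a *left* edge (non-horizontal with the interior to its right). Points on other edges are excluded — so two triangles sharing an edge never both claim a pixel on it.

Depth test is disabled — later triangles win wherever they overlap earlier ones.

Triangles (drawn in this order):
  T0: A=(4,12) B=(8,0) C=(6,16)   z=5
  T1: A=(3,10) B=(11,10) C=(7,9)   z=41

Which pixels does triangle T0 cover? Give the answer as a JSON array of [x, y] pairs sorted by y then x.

T0:
  2·area = 40
  edge (4, 12)→(8, 0): d=(4,-12) top-left  bias=+0
  edge (8, 0)→(6, 16): d=(-2,16) right/bottom  bias=-1
  edge (6, 16)→(4, 12): d=(-2,-4) top-left  bias=+0
    (3,1)@(7, 3): e=[0,10,30] → #  [on edge]
    (4,1)@(9, 3): e=[24,-22,38] → ·
    (3,2)@(7, 5): e=[8,6,26] → #
    (4,2)@(9, 5): e=[32,-26,34] → ·
    (3,3)@(7, 7): e=[16,2,22] → #
    (4,3)@(9, 7): e=[40,-30,30] → ·
    (2,4)@(5, 9): e=[0,30,10] → #  [on edge]
    (3,4)@(7, 9): e=[24,-2,18] → ·
    (2,5)@(5, 11): e=[8,26,6] → #
    (3,5)@(7, 11): e=[32,-6,14] → ·
    (2,6)@(5, 13): e=[16,22,2] → #
    (3,6)@(7, 13): e=[40,-10,10] → ·
    (1,7)@(3, 15): e=[0,50,-10] → ·  [on edge]
  covered (6 px):
    · · · · · · · ·
    · · · # · · · ·
    · · · # · · · ·
    · · · # · · · ·
    · · # · · · · ·
    · · # · · · · ·
    · · # · · · · ·
    · · · · · · · ·
    · · · · · · · ·
T1:
  2·area = 8  (B↔C swapped to make it positive)
  edge (3, 10)→(7, 9): d=(4,-1) top-left  bias=+0
  edge (7, 9)→(11, 10): d=(4,1) right/bottom  bias=-1
  edge (11, 10)→(3, 10): d=(-8,0) right/bottom  bias=-1
    (7,3)@(15, 7): e=[0,-16,24] → ·  [on edge]
    (3,4)@(7, 9): e=[0,0,8] → ·  [on edge]
    (7,5)@(15, 11): e=[16,0,-8] → ·  [on edge]
  covered (0 px):
    · · · · · · · ·
    · · · · · · · ·
    · · · · · · · ·
    · · · · · · · ·
    · · · · · · · ·
    · · · · · · · ·
    · · · · · · · ·
    · · · · · · · ·
    · · · · · · · ·

Result: [[3,1],[3,2],[3,3],[2,4],[2,5],[2,6]]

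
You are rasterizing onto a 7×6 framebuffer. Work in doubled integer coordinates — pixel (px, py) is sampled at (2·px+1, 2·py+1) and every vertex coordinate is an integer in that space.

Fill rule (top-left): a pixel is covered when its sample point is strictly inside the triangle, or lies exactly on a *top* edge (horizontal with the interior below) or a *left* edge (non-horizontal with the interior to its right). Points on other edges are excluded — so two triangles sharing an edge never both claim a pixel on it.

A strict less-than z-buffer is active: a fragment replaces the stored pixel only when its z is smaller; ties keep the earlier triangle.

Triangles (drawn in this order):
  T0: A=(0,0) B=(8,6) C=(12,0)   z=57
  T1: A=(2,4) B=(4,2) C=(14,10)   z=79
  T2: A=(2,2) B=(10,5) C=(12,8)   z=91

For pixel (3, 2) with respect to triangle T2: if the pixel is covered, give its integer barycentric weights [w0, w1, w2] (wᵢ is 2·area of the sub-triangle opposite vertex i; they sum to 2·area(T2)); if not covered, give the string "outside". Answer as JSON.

T0:
  2·area = 72  (B↔C swapped to make it positive)
  edge (0, 0)→(12, 0): d=(12,0) top-left  bias=+0
  edge (12, 0)→(8, 6): d=(-4,6) right/bottom  bias=-1
  edge (8, 6)→(0, 0): d=(-8,-6) top-left  bias=+0
    (1,0)@(3, 1): e=[12,50,10] → X
    (2,0)@(5, 1): e=[12,38,22] → X
    (3,0)@(7, 1): e=[12,26,34] → X
    (4,0)@(9, 1): e=[12,14,46] → X
    (5,0)@(11, 1): e=[12,2,58] → X
    (6,0)@(13, 1): e=[12,-10,70] → .
    (1,1)@(3, 3): e=[36,42,-6] → .
    (2,1)@(5, 3): e=[36,30,6] → X
    (5,1)@(11, 3): e=[36,-6,42] → .
    (2,2)@(5, 5): e=[60,22,-10] → .
    (3,2)@(7, 5): e=[60,10,2] → X
    (4,2)@(9, 5): e=[60,-2,14] → .
  covered (9 px):
    . X X X X X .
    . . X X X . .
    . . . X . . .
    . . . . . . .
    . . . . . . .
    . . . . . . .
T1:
  2·area = 36
  edge (2, 4)→(4, 2): d=(2,-2) top-left  bias=+0
  edge (4, 2)→(14, 10): d=(10,8) right/bottom  bias=-1
  edge (14, 10)→(2, 4): d=(-12,-6) top-left  bias=+0
    (2,0)@(5, 1): e=[0,-18,54] → .  [on edge]
    (1,1)@(3, 3): e=[0,18,18] → X  [on edge]
    (2,1)@(5, 3): e=[4,2,30] → X
    (3,1)@(7, 3): e=[8,-14,42] → .
    (0,2)@(1, 5): e=[0,54,-18] → .  [on edge]
    (1,2)@(3, 5): e=[4,38,-6] → .
    (2,2)@(5, 5): e=[8,22,6] → X
    (3,2)@(7, 5): e=[12,6,18] → X
    (4,2)@(9, 5): e=[16,-10,30] → .
    (2,3)@(5, 7): e=[12,42,-18] → .
    (3,3)@(7, 7): e=[16,26,-6] → .
    (4,3)@(9, 7): e=[20,10,6] → X
  covered (5 px):
    . . . . . . .
    . X X . . . .
    . . X X . . .
    . . . . X . .
    . . . . . . .
    . . . . . . .
T2:
  2·area = 18
  edge (2, 2)→(10, 5): d=(8,3) right/bottom  bias=-1
  edge (10, 5)→(12, 8): d=(2,3) right/bottom  bias=-1
  edge (12, 8)→(2, 2): d=(-10,-6) top-left  bias=+0
    (3,2)@(7, 5): e=[9,9,0] → X  [on edge]
    (4,2)@(9, 5): e=[3,3,12] → X
    (5,2)@(11, 5): e=[-3,-3,24] → .
    (3,3)@(7, 7): e=[25,13,-20] → .
    (4,3)@(9, 7): e=[19,7,-8] → .
    (5,3)@(11, 7): e=[13,1,4] → X
    (6,3)@(13, 7): e=[7,-5,16] → .
    (5,4)@(11, 9): e=[29,5,-16] → .
  covered (3 px):
    . . . . . . .
    . . . . . . .
    . . . X X . .
    . . . . . X .
    . . . . . . .
    . . . . . . .

Final: [9,0,9]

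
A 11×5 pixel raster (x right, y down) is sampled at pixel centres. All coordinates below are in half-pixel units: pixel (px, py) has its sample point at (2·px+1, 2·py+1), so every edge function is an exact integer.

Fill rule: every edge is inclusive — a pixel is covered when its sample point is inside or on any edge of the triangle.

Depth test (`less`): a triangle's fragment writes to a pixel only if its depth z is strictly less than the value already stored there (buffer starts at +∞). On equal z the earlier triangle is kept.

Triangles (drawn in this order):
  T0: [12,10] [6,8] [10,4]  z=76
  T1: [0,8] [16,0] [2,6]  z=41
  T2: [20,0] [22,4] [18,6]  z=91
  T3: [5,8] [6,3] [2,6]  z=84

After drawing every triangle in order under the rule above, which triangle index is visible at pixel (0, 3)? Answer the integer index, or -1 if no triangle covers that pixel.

T0:
  2·area = 32
  edge (12, 10)→(6, 8): d=(-6,-2) inclusive
  edge (6, 8)→(10, 4): d=(4,-4) inclusive
  edge (10, 4)→(12, 10): d=(2,6) inclusive
    (4,0)@(9, 1): e=[48,-16,0] → ·  [on edge]
    (6,0)@(13, 1): e=[56,0,-24] → ·  [on edge]
    (5,1)@(11, 3): e=[40,0,-8] → ·  [on edge]
    (4,2)@(9, 5): e=[24,0,8] → #  [on edge]
    (5,2)@(11, 5): e=[28,8,-4] → ·
    (1,3)@(3, 7): e=[0,-16,48] → ·  [on edge]
    (3,3)@(7, 7): e=[8,0,24] → #  [on edge]
    (5,3)@(11, 7): e=[16,16,0] → #  [on edge]
    (6,3)@(13, 7): e=[20,24,-12] → ·
    (2,4)@(5, 9): e=[-8,0,40] → ·  [on edge]
    (3,4)@(7, 9): e=[-4,8,28] → ·
    (4,4)@(9, 9): e=[0,16,16] → #  [on edge]
  covered (6 px):
    · · · · · · · · · · ·
    · · · · · · · · · · ·
    · · · · # · · · · · ·
    · · · # # # · · · · ·
    · · · · # # · · · · ·
T1:
  2·area = 16  (B↔C swapped to make it positive)
  edge (0, 8)→(2, 6): d=(2,-2) inclusive
  edge (2, 6)→(16, 0): d=(14,-6) inclusive
  edge (16, 0)→(0, 8): d=(-16,8) inclusive
    (3,0)@(7, 1): e=[0,-40,56] → ·  [on edge]
    (2,1)@(5, 3): e=[0,-24,40] → ·  [on edge]
    (4,1)@(9, 3): e=[8,0,8] → #  [on edge]
    (5,1)@(11, 3): e=[12,12,-8] → ·
    (1,2)@(3, 5): e=[0,-8,24] → ·  [on edge]
    (2,2)@(5, 5): e=[4,4,8] → #
    (3,2)@(7, 5): e=[8,16,-8] → ·
    (4,2)@(9, 5): e=[12,28,-24] → ·
    (0,3)@(1, 7): e=[0,8,8] → #  [on edge]
    (1,3)@(3, 7): e=[4,20,-8] → ·
    (2,3)@(5, 7): e=[8,32,-24] → ·
    (0,4)@(1, 9): e=[4,36,-24] → ·
  covered (3 px):
    · · · · · · · · · · ·
    · · · · # · · · · · ·
    · · # · · · · · · · ·
    # · · · · · · · · · ·
    · · · · · · · · · · ·
T2:
  2·area = 20
  edge (20, 0)→(22, 4): d=(2,4) inclusive
  edge (22, 4)→(18, 6): d=(-4,2) inclusive
  edge (18, 6)→(20, 0): d=(2,-6) inclusive
    (9,1)@(19, 3): e=[10,10,0] → #  [on edge]
    (10,1)@(21, 3): e=[2,6,12] → #
    (9,2)@(19, 5): e=[14,2,4] → #
    (10,2)@(21, 5): e=[6,-2,16] → ·
    (9,3)@(19, 7): e=[18,-6,8] → ·
    (8,4)@(17, 9): e=[30,-10,0] → ·  [on edge]
  covered (3 px):
    · · · · · · · · · · ·
    · · · · · · · · · # #
    · · · · · · · · · # ·
    · · · · · · · · · · ·
    · · · · · · · · · · ·
T3:
  2·area = 17  (B↔C swapped to make it positive)
  edge (5, 8)→(2, 6): d=(-3,-2) inclusive
  edge (2, 6)→(6, 3): d=(4,-3) inclusive
  edge (6, 3)→(5, 8): d=(-1,5) inclusive
    (2,2)@(5, 5): e=[9,5,3] → #
    (3,2)@(7, 5): e=[13,11,-7] → ·
    (2,3)@(5, 7): e=[3,13,1] → #
    (3,3)@(7, 7): e=[7,19,-9] → ·
    (2,4)@(5, 9): e=[-3,21,-1] → ·
  covered (2 px):
    · · · · · · · · · · ·
    · · · · · · · · · · ·
    · · # · · · · · · · ·
    · · # · · · · · · · ·
    · · · · · · · · · · ·

Z-buffer (winner per pixel, '.' = empty):
  . . . . . . . . . . .
  . . . . 1 . . . . 2 2
  . . 1 . 0 . . . . 2 .
  1 . 3 0 0 0 . . . . .
  . . . . 0 0 . . . . .

Answer: 1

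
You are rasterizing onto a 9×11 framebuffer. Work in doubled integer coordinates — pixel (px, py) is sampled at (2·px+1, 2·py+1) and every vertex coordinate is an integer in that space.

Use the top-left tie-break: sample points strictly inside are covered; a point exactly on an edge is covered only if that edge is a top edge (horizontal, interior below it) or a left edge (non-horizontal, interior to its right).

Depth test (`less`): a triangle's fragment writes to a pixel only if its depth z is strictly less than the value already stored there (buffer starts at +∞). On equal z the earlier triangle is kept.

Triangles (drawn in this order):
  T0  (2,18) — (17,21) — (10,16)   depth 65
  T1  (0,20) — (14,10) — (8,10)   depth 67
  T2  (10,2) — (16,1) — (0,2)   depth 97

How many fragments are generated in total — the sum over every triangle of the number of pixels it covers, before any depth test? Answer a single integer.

T0:
  2·area = 54  (B↔C swapped to make it positive)
  edge (2, 18)→(10, 16): d=(8,-2) top-left  bias=+0
  edge (10, 16)→(17, 21): d=(7,5) right/bottom  bias=-1
  edge (17, 21)→(2, 18): d=(-15,-3) top-left  bias=+0
    (1,5)@(3, 11): e=[-54,0,108] → ·  [on edge]
    (3,8)@(7, 17): e=[2,22,30] → █
    (4,8)@(9, 17): e=[6,12,36] → █
    (5,8)@(11, 17): e=[10,2,42] → █
    (6,8)@(13, 17): e=[14,-8,48] → ·
    (3,9)@(7, 19): e=[18,36,0] → █  [on edge]
    (6,9)@(13, 19): e=[30,6,18] → █
    (7,9)@(15, 19): e=[34,-4,24] → ·
    (3,10)@(7, 21): e=[34,50,-30] → ·
    (4,10)@(9, 21): e=[38,40,-24] → ·
    (5,10)@(11, 21): e=[42,30,-18] → ·
    (6,10)@(13, 21): e=[46,20,-12] → ·
    (8,10)@(17, 21): e=[54,0,0] → ·  [on edge]
  covered (7 px):
    · · · · · · · · ·
    · · · · · · · · ·
    · · · · · · · · ·
    · · · · · · · · ·
    · · · · · · · · ·
    · · · · · · · · ·
    · · · · · · · · ·
    · · · · · · · · ·
    · · · █ █ █ · · ·
    · · · █ █ █ █ · ·
    · · · · · · · · ·
T1:
  2·area = 60  (B↔C swapped to make it positive)
  edge (0, 20)→(8, 10): d=(8,-10) top-left  bias=+0
  edge (8, 10)→(14, 10): d=(6,0) top-left  bias=+0
  edge (14, 10)→(0, 20): d=(-14,10) right/bottom  bias=-1
    (4,5)@(9, 11): e=[18,6,36] → █
    (5,5)@(11, 11): e=[38,6,16] → █
    (6,5)@(13, 11): e=[58,6,-4] → ·
    (3,6)@(7, 13): e=[14,18,28] → █
    (5,6)@(11, 13): e=[54,18,-12] → ·
    (2,7)@(5, 15): e=[10,30,20] → █
    (3,7)@(7, 15): e=[30,30,0] → ·  [on edge]
    (4,7)@(9, 15): e=[50,30,-20] → ·
    (1,8)@(3, 17): e=[6,42,12] → █
    (2,8)@(5, 17): e=[26,42,-8] → ·
    (0,9)@(1, 19): e=[2,54,4] → █
    (1,9)@(3, 19): e=[22,54,-16] → ·
  covered (7 px):
    · · · · · · · · ·
    · · · · · · · · ·
    · · · · · · · · ·
    · · · · · · · · ·
    · · · · · · · · ·
    · · · · █ █ · · ·
    · · · █ █ · · · ·
    · · █ · · · · · ·
    · █ · · · · · · ·
    █ · · · · · · · ·
    · · · · · · · · ·
T2:
  2·area = 10  (B↔C swapped to make it positive)
  edge (10, 2)→(0, 2): d=(-10,0) right/bottom  bias=-1
  edge (0, 2)→(16, 1): d=(16,-1) top-left  bias=+0
  edge (16, 1)→(10, 2): d=(-6,1) right/bottom  bias=-1
  covered (0 px):
    · · · · · · · · ·
    · · · · · · · · ·
    · · · · · · · · ·
    · · · · · · · · ·
    · · · · · · · · ·
    · · · · · · · · ·
    · · · · · · · · ·
    · · · · · · · · ·
    · · · · · · · · ·
    · · · · · · · · ·
    · · · · · · · · ·

Final: 14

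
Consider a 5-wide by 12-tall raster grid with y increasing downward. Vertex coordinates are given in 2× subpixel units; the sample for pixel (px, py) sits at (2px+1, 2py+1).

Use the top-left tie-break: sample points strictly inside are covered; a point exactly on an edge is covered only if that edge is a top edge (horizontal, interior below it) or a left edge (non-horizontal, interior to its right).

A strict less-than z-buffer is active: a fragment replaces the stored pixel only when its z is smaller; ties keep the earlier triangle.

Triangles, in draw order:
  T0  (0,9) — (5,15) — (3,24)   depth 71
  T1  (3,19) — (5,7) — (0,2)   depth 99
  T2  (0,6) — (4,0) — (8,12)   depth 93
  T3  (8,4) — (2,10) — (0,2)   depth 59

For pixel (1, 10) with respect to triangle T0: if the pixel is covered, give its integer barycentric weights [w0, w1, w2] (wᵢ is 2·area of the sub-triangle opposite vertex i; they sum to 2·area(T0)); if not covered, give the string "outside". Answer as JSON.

T0:
  2·area = 57
  edge (0, 9)→(5, 15): d=(5,6) right/bottom  bias=-1
  edge (5, 15)→(3, 24): d=(-2,9) right/bottom  bias=-1
  edge (3, 24)→(0, 9): d=(-3,-15) top-left  bias=+0
    (0,5)@(1, 11): e=[4,44,9] → █
    (1,5)@(3, 11): e=[-8,26,39] → ·
    (0,6)@(1, 13): e=[14,40,3] → █
    (1,6)@(3, 13): e=[2,22,33] → █
    (2,6)@(5, 13): e=[-10,4,63] → ·
    (0,7)@(1, 15): e=[24,36,-3] → ·
    (1,7)@(3, 15): e=[12,18,27] → █
    (2,7)@(5, 15): e=[0,0,57] → ·  [on edge]
    (1,8)@(3, 17): e=[22,14,21] → █
    (2,8)@(5, 17): e=[10,-4,51] → ·
    (1,9)@(3, 19): e=[32,10,15] → █
    (2,9)@(5, 19): e=[20,-8,45] → ·
  covered (8 px):
    · · · · ·
    · · · · ·
    · · · · ·
    · · · · ·
    · · · · ·
    █ · · · ·
    █ █ · · ·
    · █ · · ·
    · █ · · ·
    · █ · · ·
    · █ · · ·
    · █ · · ·
T1:
  2·area = 70  (B↔C swapped to make it positive)
  edge (3, 19)→(0, 2): d=(-3,-17) top-left  bias=+0
  edge (0, 2)→(5, 7): d=(5,5) right/bottom  bias=-1
  edge (5, 7)→(3, 19): d=(-2,12) right/bottom  bias=-1
    (0,1)@(1, 3): e=[14,0,56] → ·  [on edge]
    (0,2)@(1, 5): e=[8,10,52] → █
    (1,2)@(3, 5): e=[42,0,28] → ·  [on edge]
    (0,3)@(1, 7): e=[2,20,48] → █
    (1,3)@(3, 7): e=[36,10,24] → █
    (2,3)@(5, 7): e=[70,0,0] → ·  [on edge]
    (0,4)@(1, 9): e=[-4,30,44] → ·
    (1,4)@(3, 9): e=[30,20,20] → █
    (2,4)@(5, 9): e=[64,10,-4] → ·
    (3,4)@(7, 9): e=[98,0,-28] → ·  [on edge]
    (1,5)@(3, 11): e=[24,30,16] → █
    (2,5)@(5, 11): e=[58,20,-8] → ·
    (4,5)@(9, 11): e=[126,0,-56] → ·  [on edge]
    (1,9)@(3, 19): e=[0,70,0] → ·  [on edge]
  covered (8 px):
    · · · · ·
    · · · · ·
    █ · · · ·
    █ █ · · ·
    · █ · · ·
    · █ · · ·
    · █ · · ·
    · █ · · ·
    · █ · · ·
    · · · · ·
    · · · · ·
    · · · · ·
T2:
  2·area = 72
  edge (0, 6)→(4, 0): d=(4,-6) top-left  bias=+0
  edge (4, 0)→(8, 12): d=(4,12) right/bottom  bias=-1
  edge (8, 12)→(0, 6): d=(-8,-6) top-left  bias=+0
    (1,1)@(3, 3): e=[6,24,42] → █
    (2,1)@(5, 3): e=[18,0,54] → ·  [on edge]
    (0,2)@(1, 5): e=[2,56,14] → █
    (2,2)@(5, 5): e=[26,8,38] → █
    (3,2)@(7, 5): e=[38,-16,50] → ·
    (0,3)@(1, 7): e=[10,64,-2] → ·
    (1,3)@(3, 7): e=[22,40,10] → █
    (3,3)@(7, 7): e=[46,-8,34] → ·
    (1,4)@(3, 9): e=[30,48,-6] → ·
    (2,4)@(5, 9): e=[42,24,6] → █
    (3,4)@(7, 9): e=[54,0,18] → ·  [on edge]
    (2,5)@(5, 11): e=[50,32,-10] → ·
    (4,7)@(9, 15): e=[90,0,-18] → ·  [on edge]
  covered (8 px):
    · · · · ·
    · █ · · ·
    █ █ █ · ·
    · █ █ · ·
    · · █ · ·
    · · · █ ·
    · · · · ·
    · · · · ·
    · · · · ·
    · · · · ·
    · · · · ·
    · · · · ·
T3:
  2·area = 60
  edge (8, 4)→(2, 10): d=(-6,6) right/bottom  bias=-1
  edge (2, 10)→(0, 2): d=(-2,-8) top-left  bias=+0
  edge (0, 2)→(8, 4): d=(8,2) right/bottom  bias=-1
    (0,1)@(1, 3): e=[48,6,6] → █
    (1,1)@(3, 3): e=[36,22,2] → █
    (2,1)@(5, 3): e=[24,38,-2] → ·
    (4,1)@(9, 3): e=[0,70,-10] → ·  [on edge]
    (0,2)@(1, 5): e=[36,2,22] → █
    (2,2)@(5, 5): e=[12,34,14] → █
    (3,2)@(7, 5): e=[0,50,10] → ·  [on edge]
    (0,3)@(1, 7): e=[24,-2,38] → ·
    (1,3)@(3, 7): e=[12,14,34] → █
    (2,3)@(5, 7): e=[0,30,30] → ·  [on edge]
    (1,4)@(3, 9): e=[0,10,50] → ·  [on edge]
    (0,5)@(1, 11): e=[0,-10,70] → ·  [on edge]
  covered (6 px):
    · · · · ·
    █ █ · · ·
    █ █ █ · ·
    · █ · · ·
    · · · · ·
    · · · · ·
    · · · · ·
    · · · · ·
    · · · · ·
    · · · · ·
    · · · · ·
    · · · · ·

Result: [6,9,42]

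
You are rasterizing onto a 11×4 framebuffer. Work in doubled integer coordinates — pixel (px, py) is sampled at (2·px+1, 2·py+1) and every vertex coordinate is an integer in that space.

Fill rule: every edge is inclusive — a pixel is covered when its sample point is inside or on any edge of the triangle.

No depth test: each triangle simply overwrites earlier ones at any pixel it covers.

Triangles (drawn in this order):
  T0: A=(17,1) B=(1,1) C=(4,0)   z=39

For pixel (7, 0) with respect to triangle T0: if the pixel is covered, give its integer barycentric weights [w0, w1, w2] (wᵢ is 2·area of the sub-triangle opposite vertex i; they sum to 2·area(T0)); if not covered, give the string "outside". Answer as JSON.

T0:
  2·area = 16
  edge (17, 1)→(1, 1): d=(-16,0) inclusive
  edge (1, 1)→(4, 0): d=(3,-1) inclusive
  edge (4, 0)→(17, 1): d=(13,1) inclusive
    (0,0)@(1, 1): e=[0,0,16] → █  [on edge]
    (1,0)@(3, 1): e=[0,2,14] → █  [on edge]
    (2,0)@(5, 1): e=[0,4,12] → █  [on edge]
    (3,0)@(7, 1): e=[0,6,10] → █  [on edge]
    (4,0)@(9, 1): e=[0,8,8] → █  [on edge]
    (5,0)@(11, 1): e=[0,10,6] → █  [on edge]
    (6,0)@(13, 1): e=[0,12,4] → █  [on edge]
    (7,0)@(15, 1): e=[0,14,2] → █  [on edge]
    (8,0)@(17, 1): e=[0,16,0] → █  [on edge]
    (9,0)@(19, 1): e=[0,18,-2] → ·  [on edge]
    (10,0)@(21, 1): e=[0,20,-4] → ·  [on edge]
    (0,1)@(1, 3): e=[-32,6,42] → ·
  covered (9 px):
    █ █ █ █ █ █ █ █ █ · ·
    · · · · · · · · · · ·
    · · · · · · · · · · ·
    · · · · · · · · · · ·

Final: [14,2,0]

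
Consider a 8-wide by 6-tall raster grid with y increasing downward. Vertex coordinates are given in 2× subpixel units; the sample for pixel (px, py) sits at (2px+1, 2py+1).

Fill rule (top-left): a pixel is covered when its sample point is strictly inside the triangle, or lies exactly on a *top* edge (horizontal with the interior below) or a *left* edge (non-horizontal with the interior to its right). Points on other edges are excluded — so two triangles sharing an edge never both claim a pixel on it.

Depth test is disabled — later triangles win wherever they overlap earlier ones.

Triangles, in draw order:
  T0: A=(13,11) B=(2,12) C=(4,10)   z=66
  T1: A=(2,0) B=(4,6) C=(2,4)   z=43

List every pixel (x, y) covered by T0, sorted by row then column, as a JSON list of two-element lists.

T0:
  2·area = 20
  edge (13, 11)→(2, 12): d=(-11,1) right/bottom  bias=-1
  edge (2, 12)→(4, 10): d=(2,-2) top-left  bias=+0
  edge (4, 10)→(13, 11): d=(9,1) right/bottom  bias=-1
    (6,0)@(13, 1): e=[110,0,-90] → ·  [on edge]
    (5,1)@(11, 3): e=[90,0,-70] → ·  [on edge]
    (4,2)@(9, 5): e=[70,0,-50] → ·  [on edge]
    (3,3)@(7, 7): e=[50,0,-30] → ·  [on edge]
    (2,4)@(5, 9): e=[30,0,-10] → ·  [on edge]
    (1,5)@(3, 11): e=[10,0,10] → █  [on edge]
    (2,5)@(5, 11): e=[8,4,8] → █
    (3,5)@(7, 11): e=[6,8,6] → █
    (4,5)@(9, 11): e=[4,12,4] → █
    (5,5)@(11, 11): e=[2,16,2] → █
    (6,5)@(13, 11): e=[0,20,0] → ·  [on edge]
  covered (5 px):
    · · · · · · · ·
    · · · · · · · ·
    · · · · · · · ·
    · · · · · · · ·
    · · · · · · · ·
    · █ █ █ █ █ · ·
T1:
  2·area = 8
  edge (2, 0)→(4, 6): d=(2,6) right/bottom  bias=-1
  edge (4, 6)→(2, 4): d=(-2,-2) top-left  bias=+0
  edge (2, 4)→(2, 0): d=(0,-4) top-left  bias=+0
    (0,1)@(1, 3): e=[12,0,-4] → ·  [on edge]
    (1,1)@(3, 3): e=[0,4,4] → ·  [on edge]
    (1,2)@(3, 5): e=[4,0,4] → █  [on edge]
    (2,2)@(5, 5): e=[-8,4,12] → ·
    (1,3)@(3, 7): e=[8,-4,4] → ·
    (2,3)@(5, 7): e=[-4,0,12] → ·  [on edge]
    (2,4)@(5, 9): e=[0,-4,12] → ·  [on edge]
    (3,4)@(7, 9): e=[-12,0,20] → ·  [on edge]
    (4,5)@(9, 11): e=[-20,0,28] → ·  [on edge]
  covered (1 px):
    · · · · · · · ·
    · · · · · · · ·
    · █ · · · · · ·
    · · · · · · · ·
    · · · · · · · ·
    · · · · · · · ·

Final: [[1,5],[2,5],[3,5],[4,5],[5,5]]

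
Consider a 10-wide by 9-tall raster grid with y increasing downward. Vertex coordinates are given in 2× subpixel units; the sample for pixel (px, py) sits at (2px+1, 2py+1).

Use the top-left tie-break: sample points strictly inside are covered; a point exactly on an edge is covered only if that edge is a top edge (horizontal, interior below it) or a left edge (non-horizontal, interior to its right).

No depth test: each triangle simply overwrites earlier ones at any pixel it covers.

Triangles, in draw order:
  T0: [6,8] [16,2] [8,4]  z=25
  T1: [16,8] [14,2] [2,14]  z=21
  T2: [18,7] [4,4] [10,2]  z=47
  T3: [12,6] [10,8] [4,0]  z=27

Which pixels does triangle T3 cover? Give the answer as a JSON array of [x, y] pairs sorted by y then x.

T0:
  2·area = 28  (B↔C swapped to make it positive)
  edge (6, 8)→(8, 4): d=(2,-4) top-left  bias=+0
  edge (8, 4)→(16, 2): d=(8,-2) top-left  bias=+0
  edge (16, 2)→(6, 8): d=(-10,6) right/bottom  bias=-1
    (6,1)@(13, 3): e=[18,2,8] → #
    (7,1)@(15, 3): e=[26,6,-4] → ·
    (4,2)@(9, 5): e=[6,10,12] → #
    (5,2)@(11, 5): e=[14,14,0] → ·  [on edge]
    (6,2)@(13, 5): e=[22,18,-12] → ·
    (3,3)@(7, 7): e=[2,22,4] → #
    (4,3)@(9, 7): e=[10,26,-8] → ·
    (3,4)@(7, 9): e=[6,38,-16] → ·
    (0,5)@(1, 11): e=[-14,42,0] → ·  [on edge]
  covered (3 px):
    · · · · · · · · · ·
    · · · · · · # · · ·
    · · · · # · · · · ·
    · · · # · · · · · ·
    · · · · · · · · · ·
    · · · · · · · · · ·
    · · · · · · · · · ·
    · · · · · · · · · ·
    · · · · · · · · · ·
T1:
  2·area = 96  (B↔C swapped to make it positive)
  edge (16, 8)→(2, 14): d=(-14,6) right/bottom  bias=-1
  edge (2, 14)→(14, 2): d=(12,-12) top-left  bias=+0
  edge (14, 2)→(16, 8): d=(2,6) right/bottom  bias=-1
    (7,0)@(15, 1): e=[104,0,-8] → ·  [on edge]
    (6,1)@(13, 3): e=[88,0,8] → #  [on edge]
    (7,1)@(15, 3): e=[76,24,-4] → ·
    (5,2)@(11, 5): e=[72,0,24] → #  [on edge]
    (7,2)@(15, 5): e=[48,48,0] → ·  [on edge]
    (4,3)@(9, 7): e=[56,0,40] → #  [on edge]
    (7,3)@(15, 7): e=[20,72,4] → #
    (8,3)@(17, 7): e=[8,96,-8] → ·
    (3,4)@(7, 9): e=[40,0,56] → #  [on edge]
    (7,4)@(15, 9): e=[-8,96,8] → ·
    (2,5)@(5, 11): e=[24,0,72] → #  [on edge]
    (4,5)@(9, 11): e=[0,48,48] → ·  [on edge]
    (8,5)@(17, 11): e=[-48,144,0] → ·  [on edge]
    (1,6)@(3, 13): e=[8,0,88] → #  [on edge]
    (0,7)@(1, 15): e=[-8,0,104] → ·  [on edge]
    (9,8)@(19, 17): e=[-144,240,0] → ·  [on edge]
  covered (14 px):
    · · · · · · · · · ·
    · · · · · · # · · ·
    · · · · · # # · · ·
    · · · · # # # # · ·
    · · · # # # # · · ·
    · · # # · · · · · ·
    · # · · · · · · · ·
    · · · · · · · · · ·
    · · · · · · · · · ·
T2:
  2·area = 46
  edge (18, 7)→(4, 4): d=(-14,-3) top-left  bias=+0
  edge (4, 4)→(10, 2): d=(6,-2) top-left  bias=+0
  edge (10, 2)→(18, 7): d=(8,5) right/bottom  bias=-1
    (6,0)@(13, 1): e=[69,0,-23] → ·  [on edge]
    (3,1)@(7, 3): e=[23,0,23] → #  [on edge]
    (4,1)@(9, 3): e=[29,4,13] → #
    (5,1)@(11, 3): e=[35,8,3] → #
    (6,1)@(13, 3): e=[41,12,-7] → ·
    (0,2)@(1, 5): e=[-23,0,69] → ·  [on edge]
    (3,2)@(7, 5): e=[-5,12,39] → ·
    (4,2)@(9, 5): e=[1,16,29] → #
    (6,2)@(13, 5): e=[13,24,9] → #
    (7,2)@(15, 5): e=[19,28,-1] → ·
    (4,3)@(9, 7): e=[-27,28,45] → ·
    (5,3)@(11, 7): e=[-21,32,35] → ·
  covered (6 px):
    · · · · · · · · · ·
    · · · # # # · · · ·
    · · · · # # # · · ·
    · · · · · · · · · ·
    · · · · · · · · · ·
    · · · · · · · · · ·
    · · · · · · · · · ·
    · · · · · · · · · ·
    · · · · · · · · · ·
T3:
  2·area = 28
  edge (12, 6)→(10, 8): d=(-2,2) right/bottom  bias=-1
  edge (10, 8)→(4, 0): d=(-6,-8) top-left  bias=+0
  edge (4, 0)→(12, 6): d=(8,6) right/bottom  bias=-1
    (2,0)@(5, 1): e=[24,2,2] → #
    (3,0)@(7, 1): e=[20,18,-10] → ·
    (8,0)@(17, 1): e=[0,98,-70] → ·  [on edge]
    (2,1)@(5, 3): e=[20,-10,18] → ·
    (3,1)@(7, 3): e=[16,6,6] → #
    (4,1)@(9, 3): e=[12,22,-6] → ·
    (7,1)@(15, 3): e=[0,70,-42] → ·  [on edge]
    (3,2)@(7, 5): e=[12,-6,22] → ·
    (4,2)@(9, 5): e=[8,10,10] → #
    (5,2)@(11, 5): e=[4,26,-2] → ·
    (6,2)@(13, 5): e=[0,42,-14] → ·  [on edge]
    (4,3)@(9, 7): e=[4,-2,26] → ·
    (5,3)@(11, 7): e=[0,14,14] → ·  [on edge]
    (4,4)@(9, 9): e=[0,-14,42] → ·  [on edge]
    (3,5)@(7, 11): e=[0,-42,70] → ·  [on edge]
    (2,6)@(5, 13): e=[0,-70,98] → ·  [on edge]
    (1,7)@(3, 15): e=[0,-98,126] → ·  [on edge]
    (0,8)@(1, 17): e=[0,-126,154] → ·  [on edge]
  covered (3 px):
    · · # · · · · · · ·
    · · · # · · · · · ·
    · · · · # · · · · ·
    · · · · · · · · · ·
    · · · · · · · · · ·
    · · · · · · · · · ·
    · · · · · · · · · ·
    · · · · · · · · · ·
    · · · · · · · · · ·

Final: [[2,0],[3,1],[4,2]]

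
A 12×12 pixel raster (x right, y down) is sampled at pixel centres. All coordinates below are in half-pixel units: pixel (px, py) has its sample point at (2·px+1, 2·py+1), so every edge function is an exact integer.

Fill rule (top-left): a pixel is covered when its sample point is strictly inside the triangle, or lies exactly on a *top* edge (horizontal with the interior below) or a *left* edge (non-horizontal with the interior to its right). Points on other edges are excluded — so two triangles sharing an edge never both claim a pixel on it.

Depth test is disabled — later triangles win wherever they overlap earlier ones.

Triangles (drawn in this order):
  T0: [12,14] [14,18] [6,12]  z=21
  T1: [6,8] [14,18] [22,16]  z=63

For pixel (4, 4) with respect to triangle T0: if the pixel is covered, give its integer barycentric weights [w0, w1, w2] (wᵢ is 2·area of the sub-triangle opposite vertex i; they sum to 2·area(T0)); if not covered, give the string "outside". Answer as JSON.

T0:
  2·area = 20
  edge (12, 14)→(14, 18): d=(2,4) right/bottom  bias=-1
  edge (14, 18)→(6, 12): d=(-8,-6) top-left  bias=+0
  edge (6, 12)→(12, 14): d=(6,2) right/bottom  bias=-1
    (1,5)@(3, 11): e=[30,-10,0] → ·  [on edge]
    (4,6)@(9, 13): e=[10,10,0] → ·  [on edge]
    (5,7)@(11, 15): e=[6,6,8] → #
    (6,7)@(13, 15): e=[-2,18,4] → ·
    (7,7)@(15, 15): e=[-10,30,0] → ·  [on edge]
    (5,8)@(11, 17): e=[10,-10,20] → ·
    (6,8)@(13, 17): e=[2,2,16] → #
    (7,8)@(15, 17): e=[-6,14,12] → ·
    (10,8)@(21, 17): e=[-30,50,0] → ·  [on edge]
    (6,9)@(13, 19): e=[6,-14,28] → ·
  covered (2 px):
    · · · · · · · · · · · ·
    · · · · · · · · · · · ·
    · · · · · · · · · · · ·
    · · · · · · · · · · · ·
    · · · · · · · · · · · ·
    · · · · · · · · · · · ·
    · · · · · · · · · · · ·
    · · · · · # · · · · · ·
    · · · · · · # · · · · ·
    · · · · · · · · · · · ·
    · · · · · · · · · · · ·
    · · · · · · · · · · · ·
T1:
  2·area = 96  (B↔C swapped to make it positive)
  edge (6, 8)→(22, 16): d=(16,8) right/bottom  bias=-1
  edge (22, 16)→(14, 18): d=(-8,2) right/bottom  bias=-1
  edge (14, 18)→(6, 8): d=(-8,-10) top-left  bias=+0
    (3,4)@(7, 9): e=[8,86,2] → #
    (4,4)@(9, 9): e=[-8,82,22] → ·
    (3,5)@(7, 11): e=[40,70,-14] → ·
    (4,5)@(9, 11): e=[24,66,6] → #
    (5,5)@(11, 11): e=[8,62,26] → #
    (6,5)@(13, 11): e=[-8,58,46] → ·
    (4,6)@(9, 13): e=[56,50,-10] → ·
    (5,6)@(11, 13): e=[40,46,10] → #
    (6,6)@(13, 13): e=[24,42,30] → #
    (7,6)@(15, 13): e=[8,38,50] → #
    (8,6)@(17, 13): e=[-8,34,70] → ·
    (5,7)@(11, 15): e=[72,30,-6] → ·
  covered (12 px):
    · · · · · · · · · · · ·
    · · · · · · · · · · · ·
    · · · · · · · · · · · ·
    · · · · · · · · · · · ·
    · · · # · · · · · · · ·
    · · · · # # · · · · · ·
    · · · · · # # # · · · ·
    · · · · · · # # # # · ·
    · · · · · · · # # · · ·
    · · · · · · · · · · · ·
    · · · · · · · · · · · ·
    · · · · · · · · · · · ·

Result: "outside"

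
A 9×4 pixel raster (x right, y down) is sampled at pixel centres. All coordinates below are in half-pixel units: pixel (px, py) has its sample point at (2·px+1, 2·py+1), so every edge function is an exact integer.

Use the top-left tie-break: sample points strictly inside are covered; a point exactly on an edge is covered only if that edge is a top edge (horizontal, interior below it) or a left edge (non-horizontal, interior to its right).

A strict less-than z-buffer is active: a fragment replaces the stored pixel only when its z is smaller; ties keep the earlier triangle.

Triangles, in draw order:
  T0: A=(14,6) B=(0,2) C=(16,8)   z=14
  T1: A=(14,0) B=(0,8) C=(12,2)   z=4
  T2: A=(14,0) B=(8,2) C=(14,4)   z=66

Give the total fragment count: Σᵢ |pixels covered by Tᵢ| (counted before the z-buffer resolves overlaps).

T0:
  2·area = 20  (B↔C swapped to make it positive)
  edge (14, 6)→(16, 8): d=(2,2) right/bottom  bias=-1
  edge (16, 8)→(0, 2): d=(-16,-6) top-left  bias=+0
  edge (0, 2)→(14, 6): d=(14,4) right/bottom  bias=-1
    (4,0)@(9, 1): e=[0,70,-50] → .  [on edge]
    (1,1)@(3, 3): e=[16,2,2] → X
    (2,1)@(5, 3): e=[12,14,-6] → .
    (5,1)@(11, 3): e=[0,50,-30] → .  [on edge]
    (1,2)@(3, 5): e=[20,-30,30] → .
    (4,2)@(9, 5): e=[8,6,6] → X
    (5,2)@(11, 5): e=[4,18,-2] → .
    (6,2)@(13, 5): e=[0,30,-10] → .  [on edge]
    (4,3)@(9, 7): e=[12,-26,34] → .
    (7,3)@(15, 7): e=[0,10,10] → .  [on edge]
  covered (2 px):
    . . . . . . . . .
    . X . . . . . . .
    . . . . X . . . .
    . . . . . . . . .
T1:
  2·area = 12  (B↔C swapped to make it positive)
  edge (14, 0)→(12, 2): d=(-2,2) right/bottom  bias=-1
  edge (12, 2)→(0, 8): d=(-12,6) right/bottom  bias=-1
  edge (0, 8)→(14, 0): d=(14,-8) top-left  bias=+0
    (6,0)@(13, 1): e=[0,6,6] → .  [on edge]
    (4,1)@(9, 3): e=[4,6,2] → X
    (5,1)@(11, 3): e=[0,-6,18] → .  [on edge]
    (4,2)@(9, 5): e=[0,-18,30] → .  [on edge]
    (3,3)@(7, 7): e=[0,-30,42] → .  [on edge]
  covered (1 px):
    . . . . . . . . .
    . . . . X . . . .
    . . . . . . . . .
    . . . . . . . . .
T2:
  2·area = 24  (B↔C swapped to make it positive)
  edge (14, 0)→(14, 4): d=(0,4) right/bottom  bias=-1
  edge (14, 4)→(8, 2): d=(-6,-2) top-left  bias=+0
  edge (8, 2)→(14, 0): d=(6,-2) top-left  bias=+0
    (2,0)@(5, 1): e=[36,0,-12] → .  [on edge]
    (5,0)@(11, 1): e=[12,12,0] → X  [on edge]
    (6,0)@(13, 1): e=[4,16,4] → X
    (7,0)@(15, 1): e=[-4,20,8] → .
    (2,1)@(5, 3): e=[36,-12,0] → .  [on edge]
    (5,1)@(11, 3): e=[12,0,12] → X  [on edge]
    (7,1)@(15, 3): e=[-4,8,20] → .
    (5,2)@(11, 5): e=[12,-12,24] → .
    (6,2)@(13, 5): e=[4,-8,28] → .
    (8,2)@(17, 5): e=[-12,0,36] → .  [on edge]
  covered (4 px):
    . . . . . X X . .
    . . . . . X X . .
    . . . . . . . . .
    . . . . . . . . .

Result: 7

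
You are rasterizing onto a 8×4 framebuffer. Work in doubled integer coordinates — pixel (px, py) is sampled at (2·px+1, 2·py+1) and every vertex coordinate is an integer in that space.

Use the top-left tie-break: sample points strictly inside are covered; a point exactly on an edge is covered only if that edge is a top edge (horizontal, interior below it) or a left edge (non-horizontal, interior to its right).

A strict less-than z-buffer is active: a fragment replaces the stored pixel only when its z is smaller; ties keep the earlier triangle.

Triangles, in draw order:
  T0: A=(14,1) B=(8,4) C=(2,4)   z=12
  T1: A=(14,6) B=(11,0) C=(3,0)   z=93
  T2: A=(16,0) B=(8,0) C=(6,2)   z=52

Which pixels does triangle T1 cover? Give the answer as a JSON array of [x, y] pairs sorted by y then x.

T0:
  2·area = 18
  edge (14, 1)→(8, 4): d=(-6,3) right/bottom  bias=-1
  edge (8, 4)→(2, 4): d=(-6,0) right/bottom  bias=-1
  edge (2, 4)→(14, 1): d=(12,-3) top-left  bias=+0
    (3,1)@(7, 3): e=[9,6,3] → █
    (4,1)@(9, 3): e=[3,6,9] → █
    (5,1)@(11, 3): e=[-3,6,15] → ·
    (3,2)@(7, 5): e=[-3,-6,27] → ·
    (4,2)@(9, 5): e=[-9,-6,33] → ·
  covered (2 px):
    · · · · · · · ·
    · · · █ █ · · ·
    · · · · · · · ·
    · · · · · · · ·
T1:
  2·area = 48  (B↔C swapped to make it positive)
  edge (14, 6)→(3, 0): d=(-11,-6) top-left  bias=+0
  edge (3, 0)→(11, 0): d=(8,0) top-left  bias=+0
  edge (11, 0)→(14, 6): d=(3,6) right/bottom  bias=-1
    (2,0)@(5, 1): e=[1,8,39] → █
    (3,0)@(7, 1): e=[13,8,27] → █
    (4,0)@(9, 1): e=[25,8,15] → █
    (5,0)@(11, 1): e=[37,8,3] → █
    (6,0)@(13, 1): e=[49,8,-9] → ·
    (2,1)@(5, 3): e=[-21,24,45] → ·
    (3,1)@(7, 3): e=[-9,24,33] → ·
    (4,1)@(9, 3): e=[3,24,21] → █
    (6,1)@(13, 3): e=[27,24,-3] → ·
    (4,2)@(9, 5): e=[-19,40,27] → ·
    (5,2)@(11, 5): e=[-7,40,15] → ·
    (6,2)@(13, 5): e=[5,40,3] → █
  covered (7 px):
    · · █ █ █ █ · ·
    · · · · █ █ · ·
    · · · · · · █ ·
    · · · · · · · ·
T2:
  2·area = 16  (B↔C swapped to make it positive)
  edge (16, 0)→(6, 2): d=(-10,2) right/bottom  bias=-1
  edge (6, 2)→(8, 0): d=(2,-2) top-left  bias=+0
  edge (8, 0)→(16, 0): d=(8,0) top-left  bias=+0
    (3,0)@(7, 1): e=[8,0,8] → █  [on edge]
    (4,0)@(9, 1): e=[4,4,8] → █
    (5,0)@(11, 1): e=[0,8,8] → ·  [on edge]
    (0,1)@(1, 3): e=[0,-8,24] → ·  [on edge]
    (2,1)@(5, 3): e=[-8,0,24] → ·  [on edge]
    (3,1)@(7, 3): e=[-12,4,24] → ·
    (4,1)@(9, 3): e=[-16,8,24] → ·
    (1,2)@(3, 5): e=[-24,0,40] → ·  [on edge]
    (0,3)@(1, 7): e=[-40,0,56] → ·  [on edge]
  covered (2 px):
    · · · █ █ · · ·
    · · · · · · · ·
    · · · · · · · ·
    · · · · · · · ·

Answer: [[2,0],[3,0],[4,0],[5,0],[4,1],[5,1],[6,2]]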